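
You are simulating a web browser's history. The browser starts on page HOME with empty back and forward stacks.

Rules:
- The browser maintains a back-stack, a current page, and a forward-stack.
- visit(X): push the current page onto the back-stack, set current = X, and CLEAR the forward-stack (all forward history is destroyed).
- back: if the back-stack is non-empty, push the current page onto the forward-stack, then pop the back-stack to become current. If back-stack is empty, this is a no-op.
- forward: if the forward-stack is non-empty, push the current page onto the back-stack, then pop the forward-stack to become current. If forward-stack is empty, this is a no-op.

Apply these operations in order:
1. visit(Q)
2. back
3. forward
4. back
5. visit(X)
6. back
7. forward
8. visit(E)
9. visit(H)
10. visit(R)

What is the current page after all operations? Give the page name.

After 1 (visit(Q)): cur=Q back=1 fwd=0
After 2 (back): cur=HOME back=0 fwd=1
After 3 (forward): cur=Q back=1 fwd=0
After 4 (back): cur=HOME back=0 fwd=1
After 5 (visit(X)): cur=X back=1 fwd=0
After 6 (back): cur=HOME back=0 fwd=1
After 7 (forward): cur=X back=1 fwd=0
After 8 (visit(E)): cur=E back=2 fwd=0
After 9 (visit(H)): cur=H back=3 fwd=0
After 10 (visit(R)): cur=R back=4 fwd=0

Answer: R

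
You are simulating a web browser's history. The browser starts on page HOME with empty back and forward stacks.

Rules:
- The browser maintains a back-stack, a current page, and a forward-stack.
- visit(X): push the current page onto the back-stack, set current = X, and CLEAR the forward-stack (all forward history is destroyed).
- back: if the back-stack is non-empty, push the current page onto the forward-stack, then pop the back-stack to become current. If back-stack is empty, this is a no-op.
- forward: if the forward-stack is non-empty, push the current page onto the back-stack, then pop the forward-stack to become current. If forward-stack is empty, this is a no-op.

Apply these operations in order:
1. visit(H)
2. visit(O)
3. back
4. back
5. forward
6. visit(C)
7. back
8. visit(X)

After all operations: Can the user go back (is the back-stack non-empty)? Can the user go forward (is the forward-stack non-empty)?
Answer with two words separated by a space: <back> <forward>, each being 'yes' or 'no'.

After 1 (visit(H)): cur=H back=1 fwd=0
After 2 (visit(O)): cur=O back=2 fwd=0
After 3 (back): cur=H back=1 fwd=1
After 4 (back): cur=HOME back=0 fwd=2
After 5 (forward): cur=H back=1 fwd=1
After 6 (visit(C)): cur=C back=2 fwd=0
After 7 (back): cur=H back=1 fwd=1
After 8 (visit(X)): cur=X back=2 fwd=0

Answer: yes no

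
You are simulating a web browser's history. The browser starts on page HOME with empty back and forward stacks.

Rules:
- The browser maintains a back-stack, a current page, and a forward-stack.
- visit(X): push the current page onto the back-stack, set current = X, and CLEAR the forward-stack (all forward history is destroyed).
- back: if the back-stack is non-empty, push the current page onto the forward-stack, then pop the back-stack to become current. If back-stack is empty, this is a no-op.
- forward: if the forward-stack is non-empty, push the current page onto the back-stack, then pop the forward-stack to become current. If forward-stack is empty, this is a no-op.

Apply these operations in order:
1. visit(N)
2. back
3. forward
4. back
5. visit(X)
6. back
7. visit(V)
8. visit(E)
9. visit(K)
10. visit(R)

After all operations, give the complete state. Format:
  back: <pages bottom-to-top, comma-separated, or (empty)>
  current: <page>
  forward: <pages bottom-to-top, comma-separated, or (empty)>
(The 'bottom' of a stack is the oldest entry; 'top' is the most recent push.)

Answer: back: HOME,V,E,K
current: R
forward: (empty)

Derivation:
After 1 (visit(N)): cur=N back=1 fwd=0
After 2 (back): cur=HOME back=0 fwd=1
After 3 (forward): cur=N back=1 fwd=0
After 4 (back): cur=HOME back=0 fwd=1
After 5 (visit(X)): cur=X back=1 fwd=0
After 6 (back): cur=HOME back=0 fwd=1
After 7 (visit(V)): cur=V back=1 fwd=0
After 8 (visit(E)): cur=E back=2 fwd=0
After 9 (visit(K)): cur=K back=3 fwd=0
After 10 (visit(R)): cur=R back=4 fwd=0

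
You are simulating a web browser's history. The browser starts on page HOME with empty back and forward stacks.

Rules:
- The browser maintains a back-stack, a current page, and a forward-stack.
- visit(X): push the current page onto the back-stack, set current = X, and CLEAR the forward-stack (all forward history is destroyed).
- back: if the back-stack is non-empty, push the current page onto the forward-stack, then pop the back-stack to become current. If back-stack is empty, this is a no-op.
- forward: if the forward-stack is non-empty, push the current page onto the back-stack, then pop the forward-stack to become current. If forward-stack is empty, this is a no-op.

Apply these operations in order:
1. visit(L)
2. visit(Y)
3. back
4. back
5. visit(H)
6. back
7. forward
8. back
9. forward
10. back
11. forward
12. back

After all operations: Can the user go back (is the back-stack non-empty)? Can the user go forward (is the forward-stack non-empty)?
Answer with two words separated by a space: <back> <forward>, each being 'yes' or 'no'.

After 1 (visit(L)): cur=L back=1 fwd=0
After 2 (visit(Y)): cur=Y back=2 fwd=0
After 3 (back): cur=L back=1 fwd=1
After 4 (back): cur=HOME back=0 fwd=2
After 5 (visit(H)): cur=H back=1 fwd=0
After 6 (back): cur=HOME back=0 fwd=1
After 7 (forward): cur=H back=1 fwd=0
After 8 (back): cur=HOME back=0 fwd=1
After 9 (forward): cur=H back=1 fwd=0
After 10 (back): cur=HOME back=0 fwd=1
After 11 (forward): cur=H back=1 fwd=0
After 12 (back): cur=HOME back=0 fwd=1

Answer: no yes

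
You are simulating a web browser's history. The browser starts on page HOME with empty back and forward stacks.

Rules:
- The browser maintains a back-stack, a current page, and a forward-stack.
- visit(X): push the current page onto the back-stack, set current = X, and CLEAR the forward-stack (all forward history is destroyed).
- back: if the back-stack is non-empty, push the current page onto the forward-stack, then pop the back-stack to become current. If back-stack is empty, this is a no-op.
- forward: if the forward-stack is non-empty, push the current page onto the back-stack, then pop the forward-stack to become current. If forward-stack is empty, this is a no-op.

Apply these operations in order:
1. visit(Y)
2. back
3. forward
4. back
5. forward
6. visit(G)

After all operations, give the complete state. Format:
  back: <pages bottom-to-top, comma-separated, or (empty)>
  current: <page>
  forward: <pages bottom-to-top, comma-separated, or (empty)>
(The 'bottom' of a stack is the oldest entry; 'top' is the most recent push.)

Answer: back: HOME,Y
current: G
forward: (empty)

Derivation:
After 1 (visit(Y)): cur=Y back=1 fwd=0
After 2 (back): cur=HOME back=0 fwd=1
After 3 (forward): cur=Y back=1 fwd=0
After 4 (back): cur=HOME back=0 fwd=1
After 5 (forward): cur=Y back=1 fwd=0
After 6 (visit(G)): cur=G back=2 fwd=0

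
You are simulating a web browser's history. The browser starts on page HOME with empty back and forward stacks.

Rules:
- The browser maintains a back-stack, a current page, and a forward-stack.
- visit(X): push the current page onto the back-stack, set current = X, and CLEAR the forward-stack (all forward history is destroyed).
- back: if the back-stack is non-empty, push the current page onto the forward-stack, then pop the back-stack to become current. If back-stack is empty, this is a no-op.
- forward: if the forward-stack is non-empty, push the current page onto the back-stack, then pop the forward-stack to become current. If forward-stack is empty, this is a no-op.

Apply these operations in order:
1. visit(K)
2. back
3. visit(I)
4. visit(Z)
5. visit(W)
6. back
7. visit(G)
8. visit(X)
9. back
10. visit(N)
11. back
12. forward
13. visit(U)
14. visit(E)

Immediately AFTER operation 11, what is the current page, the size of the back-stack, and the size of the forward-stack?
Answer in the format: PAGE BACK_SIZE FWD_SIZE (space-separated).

After 1 (visit(K)): cur=K back=1 fwd=0
After 2 (back): cur=HOME back=0 fwd=1
After 3 (visit(I)): cur=I back=1 fwd=0
After 4 (visit(Z)): cur=Z back=2 fwd=0
After 5 (visit(W)): cur=W back=3 fwd=0
After 6 (back): cur=Z back=2 fwd=1
After 7 (visit(G)): cur=G back=3 fwd=0
After 8 (visit(X)): cur=X back=4 fwd=0
After 9 (back): cur=G back=3 fwd=1
After 10 (visit(N)): cur=N back=4 fwd=0
After 11 (back): cur=G back=3 fwd=1

G 3 1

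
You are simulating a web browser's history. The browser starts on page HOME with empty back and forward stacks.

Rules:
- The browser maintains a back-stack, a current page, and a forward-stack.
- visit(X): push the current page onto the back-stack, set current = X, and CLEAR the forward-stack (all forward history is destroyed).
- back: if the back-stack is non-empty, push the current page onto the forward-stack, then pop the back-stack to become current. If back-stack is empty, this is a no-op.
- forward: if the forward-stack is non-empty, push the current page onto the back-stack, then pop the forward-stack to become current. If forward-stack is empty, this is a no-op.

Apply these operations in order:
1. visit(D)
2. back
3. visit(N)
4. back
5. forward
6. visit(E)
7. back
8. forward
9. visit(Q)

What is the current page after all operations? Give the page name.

Answer: Q

Derivation:
After 1 (visit(D)): cur=D back=1 fwd=0
After 2 (back): cur=HOME back=0 fwd=1
After 3 (visit(N)): cur=N back=1 fwd=0
After 4 (back): cur=HOME back=0 fwd=1
After 5 (forward): cur=N back=1 fwd=0
After 6 (visit(E)): cur=E back=2 fwd=0
After 7 (back): cur=N back=1 fwd=1
After 8 (forward): cur=E back=2 fwd=0
After 9 (visit(Q)): cur=Q back=3 fwd=0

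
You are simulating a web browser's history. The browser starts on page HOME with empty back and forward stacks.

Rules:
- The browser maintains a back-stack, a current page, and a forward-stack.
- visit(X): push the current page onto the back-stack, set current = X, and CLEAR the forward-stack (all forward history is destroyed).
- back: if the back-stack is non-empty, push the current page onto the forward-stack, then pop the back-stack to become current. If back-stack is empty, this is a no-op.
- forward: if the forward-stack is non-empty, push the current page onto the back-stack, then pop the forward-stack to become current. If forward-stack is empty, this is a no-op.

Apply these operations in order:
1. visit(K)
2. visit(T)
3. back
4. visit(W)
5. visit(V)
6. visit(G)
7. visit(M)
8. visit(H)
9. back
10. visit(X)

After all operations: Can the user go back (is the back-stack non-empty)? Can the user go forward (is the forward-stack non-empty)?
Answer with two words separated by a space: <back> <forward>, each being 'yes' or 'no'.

Answer: yes no

Derivation:
After 1 (visit(K)): cur=K back=1 fwd=0
After 2 (visit(T)): cur=T back=2 fwd=0
After 3 (back): cur=K back=1 fwd=1
After 4 (visit(W)): cur=W back=2 fwd=0
After 5 (visit(V)): cur=V back=3 fwd=0
After 6 (visit(G)): cur=G back=4 fwd=0
After 7 (visit(M)): cur=M back=5 fwd=0
After 8 (visit(H)): cur=H back=6 fwd=0
After 9 (back): cur=M back=5 fwd=1
After 10 (visit(X)): cur=X back=6 fwd=0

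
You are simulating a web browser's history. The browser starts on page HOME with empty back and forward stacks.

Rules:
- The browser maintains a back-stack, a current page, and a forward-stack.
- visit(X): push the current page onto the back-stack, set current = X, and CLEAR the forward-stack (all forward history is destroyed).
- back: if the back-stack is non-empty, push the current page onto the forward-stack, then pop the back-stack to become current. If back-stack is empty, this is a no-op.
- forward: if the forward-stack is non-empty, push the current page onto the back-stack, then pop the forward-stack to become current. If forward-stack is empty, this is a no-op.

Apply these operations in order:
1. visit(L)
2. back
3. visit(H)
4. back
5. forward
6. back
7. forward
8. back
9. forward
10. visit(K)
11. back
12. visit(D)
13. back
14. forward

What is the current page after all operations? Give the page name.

After 1 (visit(L)): cur=L back=1 fwd=0
After 2 (back): cur=HOME back=0 fwd=1
After 3 (visit(H)): cur=H back=1 fwd=0
After 4 (back): cur=HOME back=0 fwd=1
After 5 (forward): cur=H back=1 fwd=0
After 6 (back): cur=HOME back=0 fwd=1
After 7 (forward): cur=H back=1 fwd=0
After 8 (back): cur=HOME back=0 fwd=1
After 9 (forward): cur=H back=1 fwd=0
After 10 (visit(K)): cur=K back=2 fwd=0
After 11 (back): cur=H back=1 fwd=1
After 12 (visit(D)): cur=D back=2 fwd=0
After 13 (back): cur=H back=1 fwd=1
After 14 (forward): cur=D back=2 fwd=0

Answer: D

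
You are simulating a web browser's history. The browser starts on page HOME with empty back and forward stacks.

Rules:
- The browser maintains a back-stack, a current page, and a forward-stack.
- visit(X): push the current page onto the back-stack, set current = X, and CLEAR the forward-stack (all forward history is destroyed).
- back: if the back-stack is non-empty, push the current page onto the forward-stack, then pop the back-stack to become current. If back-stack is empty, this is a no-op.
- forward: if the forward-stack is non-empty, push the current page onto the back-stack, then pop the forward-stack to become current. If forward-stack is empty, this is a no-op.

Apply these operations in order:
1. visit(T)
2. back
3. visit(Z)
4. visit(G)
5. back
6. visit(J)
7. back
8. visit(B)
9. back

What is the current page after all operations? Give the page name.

Answer: Z

Derivation:
After 1 (visit(T)): cur=T back=1 fwd=0
After 2 (back): cur=HOME back=0 fwd=1
After 3 (visit(Z)): cur=Z back=1 fwd=0
After 4 (visit(G)): cur=G back=2 fwd=0
After 5 (back): cur=Z back=1 fwd=1
After 6 (visit(J)): cur=J back=2 fwd=0
After 7 (back): cur=Z back=1 fwd=1
After 8 (visit(B)): cur=B back=2 fwd=0
After 9 (back): cur=Z back=1 fwd=1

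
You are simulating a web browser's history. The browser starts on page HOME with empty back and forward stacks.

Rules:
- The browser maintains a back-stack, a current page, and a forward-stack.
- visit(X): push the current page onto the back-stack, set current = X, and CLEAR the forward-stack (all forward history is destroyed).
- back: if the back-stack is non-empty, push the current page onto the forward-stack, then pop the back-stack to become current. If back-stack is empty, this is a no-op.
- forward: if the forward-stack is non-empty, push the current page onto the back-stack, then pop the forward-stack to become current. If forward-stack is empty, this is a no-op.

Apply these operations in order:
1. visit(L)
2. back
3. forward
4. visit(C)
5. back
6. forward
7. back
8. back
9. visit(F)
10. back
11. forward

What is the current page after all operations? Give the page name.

Answer: F

Derivation:
After 1 (visit(L)): cur=L back=1 fwd=0
After 2 (back): cur=HOME back=0 fwd=1
After 3 (forward): cur=L back=1 fwd=0
After 4 (visit(C)): cur=C back=2 fwd=0
After 5 (back): cur=L back=1 fwd=1
After 6 (forward): cur=C back=2 fwd=0
After 7 (back): cur=L back=1 fwd=1
After 8 (back): cur=HOME back=0 fwd=2
After 9 (visit(F)): cur=F back=1 fwd=0
After 10 (back): cur=HOME back=0 fwd=1
After 11 (forward): cur=F back=1 fwd=0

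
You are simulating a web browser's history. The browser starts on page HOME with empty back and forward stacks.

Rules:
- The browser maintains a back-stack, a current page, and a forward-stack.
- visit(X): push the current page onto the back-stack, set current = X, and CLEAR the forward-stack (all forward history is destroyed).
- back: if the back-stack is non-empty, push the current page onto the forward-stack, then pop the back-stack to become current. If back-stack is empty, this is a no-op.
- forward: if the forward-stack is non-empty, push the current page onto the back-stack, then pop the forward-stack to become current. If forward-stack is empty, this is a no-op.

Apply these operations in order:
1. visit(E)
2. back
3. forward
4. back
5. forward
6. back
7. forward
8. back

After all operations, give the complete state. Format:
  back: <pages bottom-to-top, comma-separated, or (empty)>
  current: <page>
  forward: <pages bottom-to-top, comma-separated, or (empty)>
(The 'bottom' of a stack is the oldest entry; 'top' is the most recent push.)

Answer: back: (empty)
current: HOME
forward: E

Derivation:
After 1 (visit(E)): cur=E back=1 fwd=0
After 2 (back): cur=HOME back=0 fwd=1
After 3 (forward): cur=E back=1 fwd=0
After 4 (back): cur=HOME back=0 fwd=1
After 5 (forward): cur=E back=1 fwd=0
After 6 (back): cur=HOME back=0 fwd=1
After 7 (forward): cur=E back=1 fwd=0
After 8 (back): cur=HOME back=0 fwd=1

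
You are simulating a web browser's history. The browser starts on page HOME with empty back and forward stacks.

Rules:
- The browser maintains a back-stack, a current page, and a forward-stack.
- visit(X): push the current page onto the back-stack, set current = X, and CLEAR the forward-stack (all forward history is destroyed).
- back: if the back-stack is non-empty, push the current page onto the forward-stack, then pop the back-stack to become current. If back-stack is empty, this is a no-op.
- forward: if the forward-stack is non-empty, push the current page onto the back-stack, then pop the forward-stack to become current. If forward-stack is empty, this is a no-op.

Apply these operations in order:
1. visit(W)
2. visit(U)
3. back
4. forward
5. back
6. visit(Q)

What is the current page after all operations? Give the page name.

Answer: Q

Derivation:
After 1 (visit(W)): cur=W back=1 fwd=0
After 2 (visit(U)): cur=U back=2 fwd=0
After 3 (back): cur=W back=1 fwd=1
After 4 (forward): cur=U back=2 fwd=0
After 5 (back): cur=W back=1 fwd=1
After 6 (visit(Q)): cur=Q back=2 fwd=0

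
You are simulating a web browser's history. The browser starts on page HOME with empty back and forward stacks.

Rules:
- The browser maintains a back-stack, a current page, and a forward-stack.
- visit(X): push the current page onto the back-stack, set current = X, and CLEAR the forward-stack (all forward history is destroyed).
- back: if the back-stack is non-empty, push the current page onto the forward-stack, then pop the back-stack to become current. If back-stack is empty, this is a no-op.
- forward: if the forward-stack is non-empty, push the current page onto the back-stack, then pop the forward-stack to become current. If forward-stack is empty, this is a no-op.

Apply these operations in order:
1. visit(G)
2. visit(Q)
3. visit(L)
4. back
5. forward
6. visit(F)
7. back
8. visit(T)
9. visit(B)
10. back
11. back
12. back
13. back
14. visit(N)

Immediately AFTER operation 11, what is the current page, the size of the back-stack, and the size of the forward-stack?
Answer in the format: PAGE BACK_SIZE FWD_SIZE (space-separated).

After 1 (visit(G)): cur=G back=1 fwd=0
After 2 (visit(Q)): cur=Q back=2 fwd=0
After 3 (visit(L)): cur=L back=3 fwd=0
After 4 (back): cur=Q back=2 fwd=1
After 5 (forward): cur=L back=3 fwd=0
After 6 (visit(F)): cur=F back=4 fwd=0
After 7 (back): cur=L back=3 fwd=1
After 8 (visit(T)): cur=T back=4 fwd=0
After 9 (visit(B)): cur=B back=5 fwd=0
After 10 (back): cur=T back=4 fwd=1
After 11 (back): cur=L back=3 fwd=2

L 3 2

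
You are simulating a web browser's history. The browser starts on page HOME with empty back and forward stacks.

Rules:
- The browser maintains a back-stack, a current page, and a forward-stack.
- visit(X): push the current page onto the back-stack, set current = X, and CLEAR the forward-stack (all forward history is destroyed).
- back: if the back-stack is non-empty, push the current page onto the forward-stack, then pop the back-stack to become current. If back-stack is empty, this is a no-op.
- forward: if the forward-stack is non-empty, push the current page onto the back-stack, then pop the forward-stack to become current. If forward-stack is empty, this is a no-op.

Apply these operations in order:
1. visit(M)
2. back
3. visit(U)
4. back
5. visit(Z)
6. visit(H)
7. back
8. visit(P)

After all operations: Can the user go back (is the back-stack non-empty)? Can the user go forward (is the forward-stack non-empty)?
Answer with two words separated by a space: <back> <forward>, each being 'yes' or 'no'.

After 1 (visit(M)): cur=M back=1 fwd=0
After 2 (back): cur=HOME back=0 fwd=1
After 3 (visit(U)): cur=U back=1 fwd=0
After 4 (back): cur=HOME back=0 fwd=1
After 5 (visit(Z)): cur=Z back=1 fwd=0
After 6 (visit(H)): cur=H back=2 fwd=0
After 7 (back): cur=Z back=1 fwd=1
After 8 (visit(P)): cur=P back=2 fwd=0

Answer: yes no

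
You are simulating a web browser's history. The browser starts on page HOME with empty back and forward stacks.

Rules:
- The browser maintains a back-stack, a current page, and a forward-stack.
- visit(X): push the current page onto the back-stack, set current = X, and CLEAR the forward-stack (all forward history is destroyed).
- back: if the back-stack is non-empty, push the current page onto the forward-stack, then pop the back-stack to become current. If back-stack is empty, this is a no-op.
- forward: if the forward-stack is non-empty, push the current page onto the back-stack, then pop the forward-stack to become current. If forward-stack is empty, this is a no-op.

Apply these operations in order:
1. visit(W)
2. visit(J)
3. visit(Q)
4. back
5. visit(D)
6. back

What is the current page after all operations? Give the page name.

Answer: J

Derivation:
After 1 (visit(W)): cur=W back=1 fwd=0
After 2 (visit(J)): cur=J back=2 fwd=0
After 3 (visit(Q)): cur=Q back=3 fwd=0
After 4 (back): cur=J back=2 fwd=1
After 5 (visit(D)): cur=D back=3 fwd=0
After 6 (back): cur=J back=2 fwd=1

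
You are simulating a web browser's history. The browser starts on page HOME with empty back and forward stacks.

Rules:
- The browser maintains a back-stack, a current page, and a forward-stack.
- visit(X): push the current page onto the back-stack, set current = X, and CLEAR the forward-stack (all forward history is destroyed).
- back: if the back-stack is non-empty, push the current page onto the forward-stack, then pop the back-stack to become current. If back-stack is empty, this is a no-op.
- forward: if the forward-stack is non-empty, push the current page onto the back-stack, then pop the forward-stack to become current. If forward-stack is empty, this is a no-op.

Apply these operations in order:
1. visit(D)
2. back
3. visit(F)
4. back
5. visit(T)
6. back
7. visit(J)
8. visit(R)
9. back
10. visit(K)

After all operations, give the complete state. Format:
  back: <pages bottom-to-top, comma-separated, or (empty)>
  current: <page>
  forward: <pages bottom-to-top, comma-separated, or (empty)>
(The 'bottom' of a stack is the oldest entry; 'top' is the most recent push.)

Answer: back: HOME,J
current: K
forward: (empty)

Derivation:
After 1 (visit(D)): cur=D back=1 fwd=0
After 2 (back): cur=HOME back=0 fwd=1
After 3 (visit(F)): cur=F back=1 fwd=0
After 4 (back): cur=HOME back=0 fwd=1
After 5 (visit(T)): cur=T back=1 fwd=0
After 6 (back): cur=HOME back=0 fwd=1
After 7 (visit(J)): cur=J back=1 fwd=0
After 8 (visit(R)): cur=R back=2 fwd=0
After 9 (back): cur=J back=1 fwd=1
After 10 (visit(K)): cur=K back=2 fwd=0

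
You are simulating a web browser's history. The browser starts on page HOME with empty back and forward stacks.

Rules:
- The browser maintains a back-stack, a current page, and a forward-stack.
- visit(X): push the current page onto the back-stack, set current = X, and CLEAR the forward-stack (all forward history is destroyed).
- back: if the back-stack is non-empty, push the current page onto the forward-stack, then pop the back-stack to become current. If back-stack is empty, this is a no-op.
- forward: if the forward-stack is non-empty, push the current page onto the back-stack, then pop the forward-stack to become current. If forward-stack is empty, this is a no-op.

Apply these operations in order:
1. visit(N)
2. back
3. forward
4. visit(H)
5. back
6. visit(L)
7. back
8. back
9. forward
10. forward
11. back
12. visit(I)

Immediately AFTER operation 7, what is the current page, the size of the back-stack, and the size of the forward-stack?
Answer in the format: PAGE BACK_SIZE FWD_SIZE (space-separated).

After 1 (visit(N)): cur=N back=1 fwd=0
After 2 (back): cur=HOME back=0 fwd=1
After 3 (forward): cur=N back=1 fwd=0
After 4 (visit(H)): cur=H back=2 fwd=0
After 5 (back): cur=N back=1 fwd=1
After 6 (visit(L)): cur=L back=2 fwd=0
After 7 (back): cur=N back=1 fwd=1

N 1 1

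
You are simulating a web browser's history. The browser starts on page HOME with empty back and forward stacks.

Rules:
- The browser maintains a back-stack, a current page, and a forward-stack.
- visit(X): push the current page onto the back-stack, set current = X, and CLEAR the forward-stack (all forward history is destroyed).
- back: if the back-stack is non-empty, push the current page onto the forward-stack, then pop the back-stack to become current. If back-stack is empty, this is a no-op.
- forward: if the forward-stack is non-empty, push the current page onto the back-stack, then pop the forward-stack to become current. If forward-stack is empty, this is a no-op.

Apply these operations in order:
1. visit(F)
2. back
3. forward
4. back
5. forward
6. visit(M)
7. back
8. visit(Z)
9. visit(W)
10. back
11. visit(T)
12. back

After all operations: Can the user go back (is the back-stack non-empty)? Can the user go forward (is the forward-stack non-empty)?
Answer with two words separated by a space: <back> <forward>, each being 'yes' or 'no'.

After 1 (visit(F)): cur=F back=1 fwd=0
After 2 (back): cur=HOME back=0 fwd=1
After 3 (forward): cur=F back=1 fwd=0
After 4 (back): cur=HOME back=0 fwd=1
After 5 (forward): cur=F back=1 fwd=0
After 6 (visit(M)): cur=M back=2 fwd=0
After 7 (back): cur=F back=1 fwd=1
After 8 (visit(Z)): cur=Z back=2 fwd=0
After 9 (visit(W)): cur=W back=3 fwd=0
After 10 (back): cur=Z back=2 fwd=1
After 11 (visit(T)): cur=T back=3 fwd=0
After 12 (back): cur=Z back=2 fwd=1

Answer: yes yes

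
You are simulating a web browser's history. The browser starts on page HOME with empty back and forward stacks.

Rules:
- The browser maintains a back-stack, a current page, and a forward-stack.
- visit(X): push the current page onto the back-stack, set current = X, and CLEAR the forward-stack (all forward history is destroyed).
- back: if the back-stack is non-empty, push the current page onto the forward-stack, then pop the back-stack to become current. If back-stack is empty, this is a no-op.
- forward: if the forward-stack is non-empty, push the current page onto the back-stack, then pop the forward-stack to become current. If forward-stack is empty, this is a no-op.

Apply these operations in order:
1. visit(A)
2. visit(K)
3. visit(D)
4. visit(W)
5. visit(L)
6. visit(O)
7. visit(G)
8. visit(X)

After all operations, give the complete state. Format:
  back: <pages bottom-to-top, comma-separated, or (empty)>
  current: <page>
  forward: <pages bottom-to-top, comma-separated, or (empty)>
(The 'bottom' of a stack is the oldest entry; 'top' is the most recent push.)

Answer: back: HOME,A,K,D,W,L,O,G
current: X
forward: (empty)

Derivation:
After 1 (visit(A)): cur=A back=1 fwd=0
After 2 (visit(K)): cur=K back=2 fwd=0
After 3 (visit(D)): cur=D back=3 fwd=0
After 4 (visit(W)): cur=W back=4 fwd=0
After 5 (visit(L)): cur=L back=5 fwd=0
After 6 (visit(O)): cur=O back=6 fwd=0
After 7 (visit(G)): cur=G back=7 fwd=0
After 8 (visit(X)): cur=X back=8 fwd=0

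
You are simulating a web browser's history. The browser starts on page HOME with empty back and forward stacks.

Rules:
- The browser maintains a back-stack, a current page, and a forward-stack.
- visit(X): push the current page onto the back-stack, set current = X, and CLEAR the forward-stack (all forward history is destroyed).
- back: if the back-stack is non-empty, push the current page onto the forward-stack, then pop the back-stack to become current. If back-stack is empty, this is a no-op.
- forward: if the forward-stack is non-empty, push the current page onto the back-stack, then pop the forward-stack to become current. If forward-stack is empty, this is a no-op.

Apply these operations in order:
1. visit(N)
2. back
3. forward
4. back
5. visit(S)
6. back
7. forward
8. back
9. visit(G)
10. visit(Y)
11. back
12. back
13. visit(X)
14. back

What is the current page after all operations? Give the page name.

After 1 (visit(N)): cur=N back=1 fwd=0
After 2 (back): cur=HOME back=0 fwd=1
After 3 (forward): cur=N back=1 fwd=0
After 4 (back): cur=HOME back=0 fwd=1
After 5 (visit(S)): cur=S back=1 fwd=0
After 6 (back): cur=HOME back=0 fwd=1
After 7 (forward): cur=S back=1 fwd=0
After 8 (back): cur=HOME back=0 fwd=1
After 9 (visit(G)): cur=G back=1 fwd=0
After 10 (visit(Y)): cur=Y back=2 fwd=0
After 11 (back): cur=G back=1 fwd=1
After 12 (back): cur=HOME back=0 fwd=2
After 13 (visit(X)): cur=X back=1 fwd=0
After 14 (back): cur=HOME back=0 fwd=1

Answer: HOME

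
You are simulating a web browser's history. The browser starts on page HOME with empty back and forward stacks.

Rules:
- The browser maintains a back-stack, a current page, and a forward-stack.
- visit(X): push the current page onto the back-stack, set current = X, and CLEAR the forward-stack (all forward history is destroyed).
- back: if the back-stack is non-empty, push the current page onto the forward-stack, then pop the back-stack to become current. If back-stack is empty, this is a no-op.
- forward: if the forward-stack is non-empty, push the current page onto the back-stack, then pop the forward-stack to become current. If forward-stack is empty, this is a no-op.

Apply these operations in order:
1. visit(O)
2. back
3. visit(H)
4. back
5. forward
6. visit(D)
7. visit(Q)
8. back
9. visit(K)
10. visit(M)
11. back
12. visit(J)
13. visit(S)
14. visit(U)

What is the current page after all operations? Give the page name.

Answer: U

Derivation:
After 1 (visit(O)): cur=O back=1 fwd=0
After 2 (back): cur=HOME back=0 fwd=1
After 3 (visit(H)): cur=H back=1 fwd=0
After 4 (back): cur=HOME back=0 fwd=1
After 5 (forward): cur=H back=1 fwd=0
After 6 (visit(D)): cur=D back=2 fwd=0
After 7 (visit(Q)): cur=Q back=3 fwd=0
After 8 (back): cur=D back=2 fwd=1
After 9 (visit(K)): cur=K back=3 fwd=0
After 10 (visit(M)): cur=M back=4 fwd=0
After 11 (back): cur=K back=3 fwd=1
After 12 (visit(J)): cur=J back=4 fwd=0
After 13 (visit(S)): cur=S back=5 fwd=0
After 14 (visit(U)): cur=U back=6 fwd=0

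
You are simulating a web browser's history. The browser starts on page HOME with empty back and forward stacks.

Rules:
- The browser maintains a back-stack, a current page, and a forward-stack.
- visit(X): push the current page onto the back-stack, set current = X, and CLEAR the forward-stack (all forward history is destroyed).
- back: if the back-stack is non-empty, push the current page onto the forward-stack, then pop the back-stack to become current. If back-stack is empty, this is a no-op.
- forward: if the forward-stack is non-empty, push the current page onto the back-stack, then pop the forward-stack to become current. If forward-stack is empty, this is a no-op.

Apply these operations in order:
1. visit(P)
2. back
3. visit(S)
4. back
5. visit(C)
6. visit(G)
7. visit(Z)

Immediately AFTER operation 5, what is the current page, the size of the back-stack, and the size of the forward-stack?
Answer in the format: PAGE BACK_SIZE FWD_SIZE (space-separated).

After 1 (visit(P)): cur=P back=1 fwd=0
After 2 (back): cur=HOME back=0 fwd=1
After 3 (visit(S)): cur=S back=1 fwd=0
After 4 (back): cur=HOME back=0 fwd=1
After 5 (visit(C)): cur=C back=1 fwd=0

C 1 0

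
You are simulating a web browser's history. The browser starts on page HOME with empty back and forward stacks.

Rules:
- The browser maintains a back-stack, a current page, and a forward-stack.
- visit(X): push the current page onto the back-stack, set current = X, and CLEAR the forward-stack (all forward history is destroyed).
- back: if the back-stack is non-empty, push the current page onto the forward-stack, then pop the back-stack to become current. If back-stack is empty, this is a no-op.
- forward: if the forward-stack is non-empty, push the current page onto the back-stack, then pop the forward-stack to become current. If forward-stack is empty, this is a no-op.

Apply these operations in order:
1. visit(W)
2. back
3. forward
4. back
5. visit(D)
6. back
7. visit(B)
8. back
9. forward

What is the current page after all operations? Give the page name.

After 1 (visit(W)): cur=W back=1 fwd=0
After 2 (back): cur=HOME back=0 fwd=1
After 3 (forward): cur=W back=1 fwd=0
After 4 (back): cur=HOME back=0 fwd=1
After 5 (visit(D)): cur=D back=1 fwd=0
After 6 (back): cur=HOME back=0 fwd=1
After 7 (visit(B)): cur=B back=1 fwd=0
After 8 (back): cur=HOME back=0 fwd=1
After 9 (forward): cur=B back=1 fwd=0

Answer: B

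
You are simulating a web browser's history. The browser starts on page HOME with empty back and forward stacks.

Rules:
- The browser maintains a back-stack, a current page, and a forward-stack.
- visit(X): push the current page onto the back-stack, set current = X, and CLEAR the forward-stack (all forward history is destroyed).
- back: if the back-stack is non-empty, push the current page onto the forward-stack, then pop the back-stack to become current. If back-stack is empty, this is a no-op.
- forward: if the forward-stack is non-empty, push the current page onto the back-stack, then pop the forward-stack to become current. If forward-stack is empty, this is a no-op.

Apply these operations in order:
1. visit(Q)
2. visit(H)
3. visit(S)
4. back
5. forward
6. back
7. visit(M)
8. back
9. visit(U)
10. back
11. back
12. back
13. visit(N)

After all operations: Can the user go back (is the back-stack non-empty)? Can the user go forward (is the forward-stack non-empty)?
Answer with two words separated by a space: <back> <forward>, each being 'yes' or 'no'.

After 1 (visit(Q)): cur=Q back=1 fwd=0
After 2 (visit(H)): cur=H back=2 fwd=0
After 3 (visit(S)): cur=S back=3 fwd=0
After 4 (back): cur=H back=2 fwd=1
After 5 (forward): cur=S back=3 fwd=0
After 6 (back): cur=H back=2 fwd=1
After 7 (visit(M)): cur=M back=3 fwd=0
After 8 (back): cur=H back=2 fwd=1
After 9 (visit(U)): cur=U back=3 fwd=0
After 10 (back): cur=H back=2 fwd=1
After 11 (back): cur=Q back=1 fwd=2
After 12 (back): cur=HOME back=0 fwd=3
After 13 (visit(N)): cur=N back=1 fwd=0

Answer: yes no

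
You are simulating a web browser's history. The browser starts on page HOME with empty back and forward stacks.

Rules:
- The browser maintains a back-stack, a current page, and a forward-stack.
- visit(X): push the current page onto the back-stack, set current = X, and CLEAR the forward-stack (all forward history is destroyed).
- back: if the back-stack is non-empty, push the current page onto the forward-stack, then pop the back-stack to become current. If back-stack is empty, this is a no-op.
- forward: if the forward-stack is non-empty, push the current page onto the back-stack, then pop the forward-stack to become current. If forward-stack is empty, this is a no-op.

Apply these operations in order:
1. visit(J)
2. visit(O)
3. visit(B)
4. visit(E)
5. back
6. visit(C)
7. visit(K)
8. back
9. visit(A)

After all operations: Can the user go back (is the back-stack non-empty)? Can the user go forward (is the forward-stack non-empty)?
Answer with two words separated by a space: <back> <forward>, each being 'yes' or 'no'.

Answer: yes no

Derivation:
After 1 (visit(J)): cur=J back=1 fwd=0
After 2 (visit(O)): cur=O back=2 fwd=0
After 3 (visit(B)): cur=B back=3 fwd=0
After 4 (visit(E)): cur=E back=4 fwd=0
After 5 (back): cur=B back=3 fwd=1
After 6 (visit(C)): cur=C back=4 fwd=0
After 7 (visit(K)): cur=K back=5 fwd=0
After 8 (back): cur=C back=4 fwd=1
After 9 (visit(A)): cur=A back=5 fwd=0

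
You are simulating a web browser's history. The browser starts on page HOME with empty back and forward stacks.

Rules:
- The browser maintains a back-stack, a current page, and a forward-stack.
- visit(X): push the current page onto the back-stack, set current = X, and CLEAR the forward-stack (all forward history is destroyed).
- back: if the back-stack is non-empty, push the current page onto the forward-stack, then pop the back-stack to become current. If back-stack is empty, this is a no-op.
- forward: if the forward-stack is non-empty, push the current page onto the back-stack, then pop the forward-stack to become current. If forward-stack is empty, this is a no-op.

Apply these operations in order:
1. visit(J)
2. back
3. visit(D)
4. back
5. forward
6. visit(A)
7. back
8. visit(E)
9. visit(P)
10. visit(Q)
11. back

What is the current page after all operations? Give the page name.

Answer: P

Derivation:
After 1 (visit(J)): cur=J back=1 fwd=0
After 2 (back): cur=HOME back=0 fwd=1
After 3 (visit(D)): cur=D back=1 fwd=0
After 4 (back): cur=HOME back=0 fwd=1
After 5 (forward): cur=D back=1 fwd=0
After 6 (visit(A)): cur=A back=2 fwd=0
After 7 (back): cur=D back=1 fwd=1
After 8 (visit(E)): cur=E back=2 fwd=0
After 9 (visit(P)): cur=P back=3 fwd=0
After 10 (visit(Q)): cur=Q back=4 fwd=0
After 11 (back): cur=P back=3 fwd=1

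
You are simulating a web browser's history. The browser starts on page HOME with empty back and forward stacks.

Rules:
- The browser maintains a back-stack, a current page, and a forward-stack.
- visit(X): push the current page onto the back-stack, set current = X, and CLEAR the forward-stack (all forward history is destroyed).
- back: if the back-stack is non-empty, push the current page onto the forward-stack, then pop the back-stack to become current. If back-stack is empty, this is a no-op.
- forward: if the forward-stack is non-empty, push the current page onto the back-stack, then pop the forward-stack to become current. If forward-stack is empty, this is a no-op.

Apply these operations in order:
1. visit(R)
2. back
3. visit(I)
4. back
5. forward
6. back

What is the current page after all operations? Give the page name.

Answer: HOME

Derivation:
After 1 (visit(R)): cur=R back=1 fwd=0
After 2 (back): cur=HOME back=0 fwd=1
After 3 (visit(I)): cur=I back=1 fwd=0
After 4 (back): cur=HOME back=0 fwd=1
After 5 (forward): cur=I back=1 fwd=0
After 6 (back): cur=HOME back=0 fwd=1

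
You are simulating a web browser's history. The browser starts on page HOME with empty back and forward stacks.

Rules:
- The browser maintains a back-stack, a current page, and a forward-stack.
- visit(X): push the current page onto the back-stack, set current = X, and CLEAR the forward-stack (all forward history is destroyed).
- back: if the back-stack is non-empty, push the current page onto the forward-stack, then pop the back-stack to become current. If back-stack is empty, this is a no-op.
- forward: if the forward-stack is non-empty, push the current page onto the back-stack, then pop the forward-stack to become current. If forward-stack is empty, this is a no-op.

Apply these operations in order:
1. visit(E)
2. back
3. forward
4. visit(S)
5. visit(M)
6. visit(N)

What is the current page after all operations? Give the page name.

After 1 (visit(E)): cur=E back=1 fwd=0
After 2 (back): cur=HOME back=0 fwd=1
After 3 (forward): cur=E back=1 fwd=0
After 4 (visit(S)): cur=S back=2 fwd=0
After 5 (visit(M)): cur=M back=3 fwd=0
After 6 (visit(N)): cur=N back=4 fwd=0

Answer: N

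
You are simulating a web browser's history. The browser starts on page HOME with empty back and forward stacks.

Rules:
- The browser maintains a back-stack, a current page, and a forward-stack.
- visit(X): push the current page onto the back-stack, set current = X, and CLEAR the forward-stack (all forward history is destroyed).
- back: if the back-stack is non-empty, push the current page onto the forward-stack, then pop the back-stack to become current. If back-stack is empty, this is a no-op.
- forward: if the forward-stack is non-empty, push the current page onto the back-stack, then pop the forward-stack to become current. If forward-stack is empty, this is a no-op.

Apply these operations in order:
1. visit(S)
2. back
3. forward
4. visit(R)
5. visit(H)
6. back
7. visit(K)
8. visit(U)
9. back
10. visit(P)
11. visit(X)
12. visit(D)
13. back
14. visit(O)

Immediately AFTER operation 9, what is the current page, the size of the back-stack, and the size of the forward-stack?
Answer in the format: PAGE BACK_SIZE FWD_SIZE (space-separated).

After 1 (visit(S)): cur=S back=1 fwd=0
After 2 (back): cur=HOME back=0 fwd=1
After 3 (forward): cur=S back=1 fwd=0
After 4 (visit(R)): cur=R back=2 fwd=0
After 5 (visit(H)): cur=H back=3 fwd=0
After 6 (back): cur=R back=2 fwd=1
After 7 (visit(K)): cur=K back=3 fwd=0
After 8 (visit(U)): cur=U back=4 fwd=0
After 9 (back): cur=K back=3 fwd=1

K 3 1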